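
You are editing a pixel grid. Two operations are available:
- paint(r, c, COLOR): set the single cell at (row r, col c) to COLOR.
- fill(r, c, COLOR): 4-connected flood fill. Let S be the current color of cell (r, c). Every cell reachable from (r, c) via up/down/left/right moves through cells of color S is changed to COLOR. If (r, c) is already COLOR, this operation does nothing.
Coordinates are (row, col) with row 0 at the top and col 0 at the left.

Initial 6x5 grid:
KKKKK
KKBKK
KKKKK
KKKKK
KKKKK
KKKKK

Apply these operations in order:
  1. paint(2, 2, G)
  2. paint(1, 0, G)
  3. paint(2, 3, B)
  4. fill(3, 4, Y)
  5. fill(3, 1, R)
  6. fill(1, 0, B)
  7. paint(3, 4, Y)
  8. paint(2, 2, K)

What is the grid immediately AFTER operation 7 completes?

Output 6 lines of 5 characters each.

After op 1 paint(2,2,G):
KKKKK
KKBKK
KKGKK
KKKKK
KKKKK
KKKKK
After op 2 paint(1,0,G):
KKKKK
GKBKK
KKGKK
KKKKK
KKKKK
KKKKK
After op 3 paint(2,3,B):
KKKKK
GKBKK
KKGBK
KKKKK
KKKKK
KKKKK
After op 4 fill(3,4,Y) [26 cells changed]:
YYYYY
GYBYY
YYGBY
YYYYY
YYYYY
YYYYY
After op 5 fill(3,1,R) [26 cells changed]:
RRRRR
GRBRR
RRGBR
RRRRR
RRRRR
RRRRR
After op 6 fill(1,0,B) [1 cells changed]:
RRRRR
BRBRR
RRGBR
RRRRR
RRRRR
RRRRR
After op 7 paint(3,4,Y):
RRRRR
BRBRR
RRGBR
RRRRY
RRRRR
RRRRR

Answer: RRRRR
BRBRR
RRGBR
RRRRY
RRRRR
RRRRR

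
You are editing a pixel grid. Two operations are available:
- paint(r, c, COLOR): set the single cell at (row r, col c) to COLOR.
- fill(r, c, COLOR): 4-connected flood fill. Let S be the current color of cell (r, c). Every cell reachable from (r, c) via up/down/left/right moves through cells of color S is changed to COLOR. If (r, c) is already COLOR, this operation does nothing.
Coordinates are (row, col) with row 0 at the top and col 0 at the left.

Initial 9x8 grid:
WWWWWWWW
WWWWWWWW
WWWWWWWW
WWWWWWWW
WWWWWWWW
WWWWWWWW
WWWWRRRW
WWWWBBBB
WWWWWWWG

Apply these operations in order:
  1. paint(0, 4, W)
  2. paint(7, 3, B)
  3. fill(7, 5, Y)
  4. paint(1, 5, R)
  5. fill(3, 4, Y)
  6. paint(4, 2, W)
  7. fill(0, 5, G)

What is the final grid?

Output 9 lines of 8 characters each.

After op 1 paint(0,4,W):
WWWWWWWW
WWWWWWWW
WWWWWWWW
WWWWWWWW
WWWWWWWW
WWWWWWWW
WWWWRRRW
WWWWBBBB
WWWWWWWG
After op 2 paint(7,3,B):
WWWWWWWW
WWWWWWWW
WWWWWWWW
WWWWWWWW
WWWWWWWW
WWWWWWWW
WWWWRRRW
WWWBBBBB
WWWWWWWG
After op 3 fill(7,5,Y) [5 cells changed]:
WWWWWWWW
WWWWWWWW
WWWWWWWW
WWWWWWWW
WWWWWWWW
WWWWWWWW
WWWWRRRW
WWWYYYYY
WWWWWWWG
After op 4 paint(1,5,R):
WWWWWWWW
WWWWWRWW
WWWWWWWW
WWWWWWWW
WWWWWWWW
WWWWWWWW
WWWWRRRW
WWWYYYYY
WWWWWWWG
After op 5 fill(3,4,Y) [62 cells changed]:
YYYYYYYY
YYYYYRYY
YYYYYYYY
YYYYYYYY
YYYYYYYY
YYYYYYYY
YYYYRRRY
YYYYYYYY
YYYYYYYG
After op 6 paint(4,2,W):
YYYYYYYY
YYYYYRYY
YYYYYYYY
YYYYYYYY
YYWYYYYY
YYYYYYYY
YYYYRRRY
YYYYYYYY
YYYYYYYG
After op 7 fill(0,5,G) [66 cells changed]:
GGGGGGGG
GGGGGRGG
GGGGGGGG
GGGGGGGG
GGWGGGGG
GGGGGGGG
GGGGRRRG
GGGGGGGG
GGGGGGGG

Answer: GGGGGGGG
GGGGGRGG
GGGGGGGG
GGGGGGGG
GGWGGGGG
GGGGGGGG
GGGGRRRG
GGGGGGGG
GGGGGGGG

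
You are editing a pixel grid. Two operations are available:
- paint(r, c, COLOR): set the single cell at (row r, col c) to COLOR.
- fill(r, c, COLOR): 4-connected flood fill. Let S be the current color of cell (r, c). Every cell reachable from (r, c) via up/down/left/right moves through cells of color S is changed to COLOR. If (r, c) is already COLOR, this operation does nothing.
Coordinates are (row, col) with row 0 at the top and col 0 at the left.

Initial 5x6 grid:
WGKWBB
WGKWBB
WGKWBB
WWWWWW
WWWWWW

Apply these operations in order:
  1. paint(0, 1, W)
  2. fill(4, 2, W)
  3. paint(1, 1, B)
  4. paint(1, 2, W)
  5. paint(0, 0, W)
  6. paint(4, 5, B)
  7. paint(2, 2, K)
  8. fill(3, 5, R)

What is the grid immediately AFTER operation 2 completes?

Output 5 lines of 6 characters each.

Answer: WWKWBB
WGKWBB
WGKWBB
WWWWWW
WWWWWW

Derivation:
After op 1 paint(0,1,W):
WWKWBB
WGKWBB
WGKWBB
WWWWWW
WWWWWW
After op 2 fill(4,2,W) [0 cells changed]:
WWKWBB
WGKWBB
WGKWBB
WWWWWW
WWWWWW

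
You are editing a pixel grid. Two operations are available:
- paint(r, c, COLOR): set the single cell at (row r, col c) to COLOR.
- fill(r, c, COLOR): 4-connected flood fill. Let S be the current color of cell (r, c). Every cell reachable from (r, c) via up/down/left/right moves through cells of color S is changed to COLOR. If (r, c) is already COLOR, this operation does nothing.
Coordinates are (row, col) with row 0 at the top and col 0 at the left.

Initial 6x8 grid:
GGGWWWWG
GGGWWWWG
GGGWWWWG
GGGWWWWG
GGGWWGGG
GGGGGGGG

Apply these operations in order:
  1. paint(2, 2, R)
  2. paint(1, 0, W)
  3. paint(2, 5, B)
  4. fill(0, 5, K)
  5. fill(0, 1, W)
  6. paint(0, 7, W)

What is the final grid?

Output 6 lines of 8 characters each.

After op 1 paint(2,2,R):
GGGWWWWG
GGGWWWWG
GGRWWWWG
GGGWWWWG
GGGWWGGG
GGGGGGGG
After op 2 paint(1,0,W):
GGGWWWWG
WGGWWWWG
GGRWWWWG
GGGWWWWG
GGGWWGGG
GGGGGGGG
After op 3 paint(2,5,B):
GGGWWWWG
WGGWWWWG
GGRWWBWG
GGGWWWWG
GGGWWGGG
GGGGGGGG
After op 4 fill(0,5,K) [17 cells changed]:
GGGKKKKG
WGGKKKKG
GGRKKBKG
GGGKKKKG
GGGKKGGG
GGGGGGGG
After op 5 fill(0,1,W) [28 cells changed]:
WWWKKKKW
WWWKKKKW
WWRKKBKW
WWWKKKKW
WWWKKWWW
WWWWWWWW
After op 6 paint(0,7,W):
WWWKKKKW
WWWKKKKW
WWRKKBKW
WWWKKKKW
WWWKKWWW
WWWWWWWW

Answer: WWWKKKKW
WWWKKKKW
WWRKKBKW
WWWKKKKW
WWWKKWWW
WWWWWWWW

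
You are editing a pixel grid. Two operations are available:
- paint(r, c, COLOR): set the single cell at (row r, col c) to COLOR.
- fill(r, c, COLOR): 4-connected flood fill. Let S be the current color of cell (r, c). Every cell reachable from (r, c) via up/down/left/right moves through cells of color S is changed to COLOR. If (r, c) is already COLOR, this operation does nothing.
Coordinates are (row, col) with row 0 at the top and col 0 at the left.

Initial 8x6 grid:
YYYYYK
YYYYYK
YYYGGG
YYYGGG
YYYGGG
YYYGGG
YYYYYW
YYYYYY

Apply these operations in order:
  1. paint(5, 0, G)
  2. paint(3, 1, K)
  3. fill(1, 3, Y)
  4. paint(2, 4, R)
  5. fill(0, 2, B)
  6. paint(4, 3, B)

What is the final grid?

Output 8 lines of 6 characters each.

Answer: BBBBBK
BBBBBK
BBBGRG
BKBGGG
BBBBGG
GBBGGG
BBBBBW
BBBBBB

Derivation:
After op 1 paint(5,0,G):
YYYYYK
YYYYYK
YYYGGG
YYYGGG
YYYGGG
GYYGGG
YYYYYW
YYYYYY
After op 2 paint(3,1,K):
YYYYYK
YYYYYK
YYYGGG
YKYGGG
YYYGGG
GYYGGG
YYYYYW
YYYYYY
After op 3 fill(1,3,Y) [0 cells changed]:
YYYYYK
YYYYYK
YYYGGG
YKYGGG
YYYGGG
GYYGGG
YYYYYW
YYYYYY
After op 4 paint(2,4,R):
YYYYYK
YYYYYK
YYYGRG
YKYGGG
YYYGGG
GYYGGG
YYYYYW
YYYYYY
After op 5 fill(0,2,B) [31 cells changed]:
BBBBBK
BBBBBK
BBBGRG
BKBGGG
BBBGGG
GBBGGG
BBBBBW
BBBBBB
After op 6 paint(4,3,B):
BBBBBK
BBBBBK
BBBGRG
BKBGGG
BBBBGG
GBBGGG
BBBBBW
BBBBBB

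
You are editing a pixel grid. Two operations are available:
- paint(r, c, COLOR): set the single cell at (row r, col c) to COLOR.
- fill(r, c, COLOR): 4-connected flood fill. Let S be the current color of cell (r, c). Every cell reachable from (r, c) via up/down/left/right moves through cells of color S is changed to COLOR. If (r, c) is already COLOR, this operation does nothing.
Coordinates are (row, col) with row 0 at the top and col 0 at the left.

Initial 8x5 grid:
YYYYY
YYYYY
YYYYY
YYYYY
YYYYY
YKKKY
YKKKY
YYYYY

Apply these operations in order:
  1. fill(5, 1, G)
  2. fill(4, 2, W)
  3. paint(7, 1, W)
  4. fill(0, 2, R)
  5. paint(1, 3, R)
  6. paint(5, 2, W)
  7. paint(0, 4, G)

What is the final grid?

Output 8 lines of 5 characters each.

Answer: RRRRG
RRRRR
RRRRR
RRRRR
RRRRR
RGWGR
RGGGR
RRRRR

Derivation:
After op 1 fill(5,1,G) [6 cells changed]:
YYYYY
YYYYY
YYYYY
YYYYY
YYYYY
YGGGY
YGGGY
YYYYY
After op 2 fill(4,2,W) [34 cells changed]:
WWWWW
WWWWW
WWWWW
WWWWW
WWWWW
WGGGW
WGGGW
WWWWW
After op 3 paint(7,1,W):
WWWWW
WWWWW
WWWWW
WWWWW
WWWWW
WGGGW
WGGGW
WWWWW
After op 4 fill(0,2,R) [34 cells changed]:
RRRRR
RRRRR
RRRRR
RRRRR
RRRRR
RGGGR
RGGGR
RRRRR
After op 5 paint(1,3,R):
RRRRR
RRRRR
RRRRR
RRRRR
RRRRR
RGGGR
RGGGR
RRRRR
After op 6 paint(5,2,W):
RRRRR
RRRRR
RRRRR
RRRRR
RRRRR
RGWGR
RGGGR
RRRRR
After op 7 paint(0,4,G):
RRRRG
RRRRR
RRRRR
RRRRR
RRRRR
RGWGR
RGGGR
RRRRR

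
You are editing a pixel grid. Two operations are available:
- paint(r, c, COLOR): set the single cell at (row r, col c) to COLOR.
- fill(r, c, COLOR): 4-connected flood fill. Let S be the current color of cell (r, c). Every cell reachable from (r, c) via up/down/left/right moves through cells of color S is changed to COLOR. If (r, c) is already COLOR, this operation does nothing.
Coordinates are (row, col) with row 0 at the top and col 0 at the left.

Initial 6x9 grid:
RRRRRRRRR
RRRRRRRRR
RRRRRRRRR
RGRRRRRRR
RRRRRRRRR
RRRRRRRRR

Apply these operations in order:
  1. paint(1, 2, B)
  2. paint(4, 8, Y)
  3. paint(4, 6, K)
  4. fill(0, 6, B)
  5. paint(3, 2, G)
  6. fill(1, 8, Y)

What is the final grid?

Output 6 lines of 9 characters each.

After op 1 paint(1,2,B):
RRRRRRRRR
RRBRRRRRR
RRRRRRRRR
RGRRRRRRR
RRRRRRRRR
RRRRRRRRR
After op 2 paint(4,8,Y):
RRRRRRRRR
RRBRRRRRR
RRRRRRRRR
RGRRRRRRR
RRRRRRRRY
RRRRRRRRR
After op 3 paint(4,6,K):
RRRRRRRRR
RRBRRRRRR
RRRRRRRRR
RGRRRRRRR
RRRRRRKRY
RRRRRRRRR
After op 4 fill(0,6,B) [50 cells changed]:
BBBBBBBBB
BBBBBBBBB
BBBBBBBBB
BGBBBBBBB
BBBBBBKBY
BBBBBBBBB
After op 5 paint(3,2,G):
BBBBBBBBB
BBBBBBBBB
BBBBBBBBB
BGGBBBBBB
BBBBBBKBY
BBBBBBBBB
After op 6 fill(1,8,Y) [50 cells changed]:
YYYYYYYYY
YYYYYYYYY
YYYYYYYYY
YGGYYYYYY
YYYYYYKYY
YYYYYYYYY

Answer: YYYYYYYYY
YYYYYYYYY
YYYYYYYYY
YGGYYYYYY
YYYYYYKYY
YYYYYYYYY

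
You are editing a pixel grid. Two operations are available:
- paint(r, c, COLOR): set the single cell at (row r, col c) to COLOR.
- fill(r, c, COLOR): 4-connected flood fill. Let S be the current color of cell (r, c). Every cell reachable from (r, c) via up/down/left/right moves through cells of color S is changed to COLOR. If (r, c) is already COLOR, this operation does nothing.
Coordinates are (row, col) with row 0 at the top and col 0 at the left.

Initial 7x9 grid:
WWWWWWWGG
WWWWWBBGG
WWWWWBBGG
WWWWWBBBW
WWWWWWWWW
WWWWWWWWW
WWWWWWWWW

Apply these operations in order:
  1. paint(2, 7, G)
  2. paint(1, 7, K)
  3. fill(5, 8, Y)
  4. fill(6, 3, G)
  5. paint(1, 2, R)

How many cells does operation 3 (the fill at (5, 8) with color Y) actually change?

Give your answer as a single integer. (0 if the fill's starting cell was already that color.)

After op 1 paint(2,7,G):
WWWWWWWGG
WWWWWBBGG
WWWWWBBGG
WWWWWBBBW
WWWWWWWWW
WWWWWWWWW
WWWWWWWWW
After op 2 paint(1,7,K):
WWWWWWWGG
WWWWWBBKG
WWWWWBBGG
WWWWWBBBW
WWWWWWWWW
WWWWWWWWW
WWWWWWWWW
After op 3 fill(5,8,Y) [50 cells changed]:
YYYYYYYGG
YYYYYBBKG
YYYYYBBGG
YYYYYBBBY
YYYYYYYYY
YYYYYYYYY
YYYYYYYYY

Answer: 50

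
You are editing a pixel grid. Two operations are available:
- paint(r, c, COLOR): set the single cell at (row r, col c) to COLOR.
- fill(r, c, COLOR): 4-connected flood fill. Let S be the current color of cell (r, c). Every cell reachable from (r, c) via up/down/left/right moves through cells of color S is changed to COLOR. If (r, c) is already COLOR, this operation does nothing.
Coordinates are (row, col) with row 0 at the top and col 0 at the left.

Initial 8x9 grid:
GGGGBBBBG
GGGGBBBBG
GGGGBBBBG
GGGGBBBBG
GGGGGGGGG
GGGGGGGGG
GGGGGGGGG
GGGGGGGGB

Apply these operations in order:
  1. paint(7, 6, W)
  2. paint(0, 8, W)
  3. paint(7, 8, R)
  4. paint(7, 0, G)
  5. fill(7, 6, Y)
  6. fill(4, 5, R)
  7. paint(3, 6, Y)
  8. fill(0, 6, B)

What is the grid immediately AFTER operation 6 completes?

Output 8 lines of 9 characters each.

After op 1 paint(7,6,W):
GGGGBBBBG
GGGGBBBBG
GGGGBBBBG
GGGGBBBBG
GGGGGGGGG
GGGGGGGGG
GGGGGGGGG
GGGGGGWGB
After op 2 paint(0,8,W):
GGGGBBBBW
GGGGBBBBG
GGGGBBBBG
GGGGBBBBG
GGGGGGGGG
GGGGGGGGG
GGGGGGGGG
GGGGGGWGB
After op 3 paint(7,8,R):
GGGGBBBBW
GGGGBBBBG
GGGGBBBBG
GGGGBBBBG
GGGGGGGGG
GGGGGGGGG
GGGGGGGGG
GGGGGGWGR
After op 4 paint(7,0,G):
GGGGBBBBW
GGGGBBBBG
GGGGBBBBG
GGGGBBBBG
GGGGGGGGG
GGGGGGGGG
GGGGGGGGG
GGGGGGWGR
After op 5 fill(7,6,Y) [1 cells changed]:
GGGGBBBBW
GGGGBBBBG
GGGGBBBBG
GGGGBBBBG
GGGGGGGGG
GGGGGGGGG
GGGGGGGGG
GGGGGGYGR
After op 6 fill(4,5,R) [53 cells changed]:
RRRRBBBBW
RRRRBBBBR
RRRRBBBBR
RRRRBBBBR
RRRRRRRRR
RRRRRRRRR
RRRRRRRRR
RRRRRRYRR

Answer: RRRRBBBBW
RRRRBBBBR
RRRRBBBBR
RRRRBBBBR
RRRRRRRRR
RRRRRRRRR
RRRRRRRRR
RRRRRRYRR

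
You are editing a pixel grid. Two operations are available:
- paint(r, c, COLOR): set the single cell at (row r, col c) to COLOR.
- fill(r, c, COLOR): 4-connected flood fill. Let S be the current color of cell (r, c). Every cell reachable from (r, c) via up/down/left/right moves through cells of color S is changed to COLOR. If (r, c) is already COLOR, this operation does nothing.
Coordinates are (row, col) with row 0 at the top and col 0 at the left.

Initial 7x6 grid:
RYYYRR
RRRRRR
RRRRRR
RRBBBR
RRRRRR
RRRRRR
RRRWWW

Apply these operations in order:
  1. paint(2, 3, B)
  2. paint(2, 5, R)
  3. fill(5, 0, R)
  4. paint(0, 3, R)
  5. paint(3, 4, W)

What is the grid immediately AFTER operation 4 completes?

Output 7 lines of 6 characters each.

After op 1 paint(2,3,B):
RYYYRR
RRRRRR
RRRBRR
RRBBBR
RRRRRR
RRRRRR
RRRWWW
After op 2 paint(2,5,R):
RYYYRR
RRRRRR
RRRBRR
RRBBBR
RRRRRR
RRRRRR
RRRWWW
After op 3 fill(5,0,R) [0 cells changed]:
RYYYRR
RRRRRR
RRRBRR
RRBBBR
RRRRRR
RRRRRR
RRRWWW
After op 4 paint(0,3,R):
RYYRRR
RRRRRR
RRRBRR
RRBBBR
RRRRRR
RRRRRR
RRRWWW

Answer: RYYRRR
RRRRRR
RRRBRR
RRBBBR
RRRRRR
RRRRRR
RRRWWW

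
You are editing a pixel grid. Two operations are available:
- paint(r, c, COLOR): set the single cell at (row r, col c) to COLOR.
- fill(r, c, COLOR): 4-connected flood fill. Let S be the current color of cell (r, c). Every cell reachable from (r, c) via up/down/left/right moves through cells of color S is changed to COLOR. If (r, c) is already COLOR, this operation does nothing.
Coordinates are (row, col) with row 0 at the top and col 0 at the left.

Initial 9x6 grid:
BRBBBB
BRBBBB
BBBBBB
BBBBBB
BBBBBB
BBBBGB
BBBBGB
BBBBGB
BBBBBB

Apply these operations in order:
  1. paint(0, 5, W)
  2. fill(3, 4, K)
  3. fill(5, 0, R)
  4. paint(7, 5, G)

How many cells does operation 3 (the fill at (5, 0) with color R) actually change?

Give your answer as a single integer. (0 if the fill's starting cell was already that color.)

After op 1 paint(0,5,W):
BRBBBW
BRBBBB
BBBBBB
BBBBBB
BBBBBB
BBBBGB
BBBBGB
BBBBGB
BBBBBB
After op 2 fill(3,4,K) [48 cells changed]:
KRKKKW
KRKKKK
KKKKKK
KKKKKK
KKKKKK
KKKKGK
KKKKGK
KKKKGK
KKKKKK
After op 3 fill(5,0,R) [48 cells changed]:
RRRRRW
RRRRRR
RRRRRR
RRRRRR
RRRRRR
RRRRGR
RRRRGR
RRRRGR
RRRRRR

Answer: 48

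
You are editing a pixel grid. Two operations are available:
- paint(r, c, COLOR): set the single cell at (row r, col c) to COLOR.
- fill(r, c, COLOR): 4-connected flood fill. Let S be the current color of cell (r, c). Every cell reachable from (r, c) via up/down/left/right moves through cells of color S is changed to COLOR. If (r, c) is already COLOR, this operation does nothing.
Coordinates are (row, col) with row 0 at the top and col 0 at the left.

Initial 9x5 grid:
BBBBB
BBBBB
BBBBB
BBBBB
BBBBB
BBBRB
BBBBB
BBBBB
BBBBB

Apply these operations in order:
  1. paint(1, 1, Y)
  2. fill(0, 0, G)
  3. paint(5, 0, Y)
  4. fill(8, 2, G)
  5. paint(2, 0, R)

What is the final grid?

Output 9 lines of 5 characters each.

Answer: GGGGG
GYGGG
RGGGG
GGGGG
GGGGG
YGGRG
GGGGG
GGGGG
GGGGG

Derivation:
After op 1 paint(1,1,Y):
BBBBB
BYBBB
BBBBB
BBBBB
BBBBB
BBBRB
BBBBB
BBBBB
BBBBB
After op 2 fill(0,0,G) [43 cells changed]:
GGGGG
GYGGG
GGGGG
GGGGG
GGGGG
GGGRG
GGGGG
GGGGG
GGGGG
After op 3 paint(5,0,Y):
GGGGG
GYGGG
GGGGG
GGGGG
GGGGG
YGGRG
GGGGG
GGGGG
GGGGG
After op 4 fill(8,2,G) [0 cells changed]:
GGGGG
GYGGG
GGGGG
GGGGG
GGGGG
YGGRG
GGGGG
GGGGG
GGGGG
After op 5 paint(2,0,R):
GGGGG
GYGGG
RGGGG
GGGGG
GGGGG
YGGRG
GGGGG
GGGGG
GGGGG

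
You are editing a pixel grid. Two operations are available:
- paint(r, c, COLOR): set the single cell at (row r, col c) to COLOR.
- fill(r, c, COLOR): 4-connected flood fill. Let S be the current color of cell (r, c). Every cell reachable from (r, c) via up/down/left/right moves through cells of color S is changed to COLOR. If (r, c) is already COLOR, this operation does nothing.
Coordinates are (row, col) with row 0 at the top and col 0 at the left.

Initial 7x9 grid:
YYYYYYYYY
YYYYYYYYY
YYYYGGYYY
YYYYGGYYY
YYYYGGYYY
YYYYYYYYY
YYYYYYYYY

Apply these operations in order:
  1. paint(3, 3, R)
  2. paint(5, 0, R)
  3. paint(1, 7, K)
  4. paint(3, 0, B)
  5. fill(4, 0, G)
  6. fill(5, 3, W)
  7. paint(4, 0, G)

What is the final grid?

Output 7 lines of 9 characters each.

After op 1 paint(3,3,R):
YYYYYYYYY
YYYYYYYYY
YYYYGGYYY
YYYRGGYYY
YYYYGGYYY
YYYYYYYYY
YYYYYYYYY
After op 2 paint(5,0,R):
YYYYYYYYY
YYYYYYYYY
YYYYGGYYY
YYYRGGYYY
YYYYGGYYY
RYYYYYYYY
YYYYYYYYY
After op 3 paint(1,7,K):
YYYYYYYYY
YYYYYYYKY
YYYYGGYYY
YYYRGGYYY
YYYYGGYYY
RYYYYYYYY
YYYYYYYYY
After op 4 paint(3,0,B):
YYYYYYYYY
YYYYYYYKY
YYYYGGYYY
BYYRGGYYY
YYYYGGYYY
RYYYYYYYY
YYYYYYYYY
After op 5 fill(4,0,G) [53 cells changed]:
GGGGGGGGG
GGGGGGGKG
GGGGGGGGG
BGGRGGGGG
GGGGGGGGG
RGGGGGGGG
GGGGGGGGG
After op 6 fill(5,3,W) [59 cells changed]:
WWWWWWWWW
WWWWWWWKW
WWWWWWWWW
BWWRWWWWW
WWWWWWWWW
RWWWWWWWW
WWWWWWWWW
After op 7 paint(4,0,G):
WWWWWWWWW
WWWWWWWKW
WWWWWWWWW
BWWRWWWWW
GWWWWWWWW
RWWWWWWWW
WWWWWWWWW

Answer: WWWWWWWWW
WWWWWWWKW
WWWWWWWWW
BWWRWWWWW
GWWWWWWWW
RWWWWWWWW
WWWWWWWWW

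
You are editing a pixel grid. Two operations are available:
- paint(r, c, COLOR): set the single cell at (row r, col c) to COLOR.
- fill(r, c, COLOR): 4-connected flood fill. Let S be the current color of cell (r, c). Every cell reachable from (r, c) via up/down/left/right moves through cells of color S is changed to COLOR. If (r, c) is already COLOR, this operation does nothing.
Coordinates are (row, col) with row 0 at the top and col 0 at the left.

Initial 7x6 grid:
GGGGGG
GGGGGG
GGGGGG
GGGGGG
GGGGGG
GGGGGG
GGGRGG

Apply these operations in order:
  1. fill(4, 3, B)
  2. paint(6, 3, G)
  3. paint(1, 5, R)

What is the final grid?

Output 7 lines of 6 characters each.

After op 1 fill(4,3,B) [41 cells changed]:
BBBBBB
BBBBBB
BBBBBB
BBBBBB
BBBBBB
BBBBBB
BBBRBB
After op 2 paint(6,3,G):
BBBBBB
BBBBBB
BBBBBB
BBBBBB
BBBBBB
BBBBBB
BBBGBB
After op 3 paint(1,5,R):
BBBBBB
BBBBBR
BBBBBB
BBBBBB
BBBBBB
BBBBBB
BBBGBB

Answer: BBBBBB
BBBBBR
BBBBBB
BBBBBB
BBBBBB
BBBBBB
BBBGBB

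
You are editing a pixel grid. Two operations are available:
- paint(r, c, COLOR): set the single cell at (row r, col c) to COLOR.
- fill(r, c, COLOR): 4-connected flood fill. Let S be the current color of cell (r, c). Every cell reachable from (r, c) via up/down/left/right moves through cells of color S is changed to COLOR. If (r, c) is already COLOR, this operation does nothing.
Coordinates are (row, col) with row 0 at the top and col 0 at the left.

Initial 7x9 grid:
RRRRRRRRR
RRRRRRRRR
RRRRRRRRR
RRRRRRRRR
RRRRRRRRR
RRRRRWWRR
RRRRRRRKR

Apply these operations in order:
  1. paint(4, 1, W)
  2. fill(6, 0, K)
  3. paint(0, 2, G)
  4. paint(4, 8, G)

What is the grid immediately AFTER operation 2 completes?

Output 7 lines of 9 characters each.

Answer: KKKKKKKKK
KKKKKKKKK
KKKKKKKKK
KKKKKKKKK
KWKKKKKKK
KKKKKWWKK
KKKKKKKKK

Derivation:
After op 1 paint(4,1,W):
RRRRRRRRR
RRRRRRRRR
RRRRRRRRR
RRRRRRRRR
RWRRRRRRR
RRRRRWWRR
RRRRRRRKR
After op 2 fill(6,0,K) [59 cells changed]:
KKKKKKKKK
KKKKKKKKK
KKKKKKKKK
KKKKKKKKK
KWKKKKKKK
KKKKKWWKK
KKKKKKKKK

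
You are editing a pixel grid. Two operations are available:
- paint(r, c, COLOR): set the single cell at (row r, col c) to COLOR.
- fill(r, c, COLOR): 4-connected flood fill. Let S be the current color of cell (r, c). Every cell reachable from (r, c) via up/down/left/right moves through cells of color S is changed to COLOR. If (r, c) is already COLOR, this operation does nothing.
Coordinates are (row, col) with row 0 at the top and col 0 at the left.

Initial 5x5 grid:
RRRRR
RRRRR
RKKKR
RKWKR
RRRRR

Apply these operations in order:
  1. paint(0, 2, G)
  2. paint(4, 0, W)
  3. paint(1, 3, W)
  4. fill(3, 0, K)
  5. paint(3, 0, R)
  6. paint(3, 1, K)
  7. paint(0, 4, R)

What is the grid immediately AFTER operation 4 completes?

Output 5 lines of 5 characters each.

Answer: KKGRR
KKKWR
KKKKR
KKWKR
WRRRR

Derivation:
After op 1 paint(0,2,G):
RRGRR
RRRRR
RKKKR
RKWKR
RRRRR
After op 2 paint(4,0,W):
RRGRR
RRRRR
RKKKR
RKWKR
WRRRR
After op 3 paint(1,3,W):
RRGRR
RRRWR
RKKKR
RKWKR
WRRRR
After op 4 fill(3,0,K) [7 cells changed]:
KKGRR
KKKWR
KKKKR
KKWKR
WRRRR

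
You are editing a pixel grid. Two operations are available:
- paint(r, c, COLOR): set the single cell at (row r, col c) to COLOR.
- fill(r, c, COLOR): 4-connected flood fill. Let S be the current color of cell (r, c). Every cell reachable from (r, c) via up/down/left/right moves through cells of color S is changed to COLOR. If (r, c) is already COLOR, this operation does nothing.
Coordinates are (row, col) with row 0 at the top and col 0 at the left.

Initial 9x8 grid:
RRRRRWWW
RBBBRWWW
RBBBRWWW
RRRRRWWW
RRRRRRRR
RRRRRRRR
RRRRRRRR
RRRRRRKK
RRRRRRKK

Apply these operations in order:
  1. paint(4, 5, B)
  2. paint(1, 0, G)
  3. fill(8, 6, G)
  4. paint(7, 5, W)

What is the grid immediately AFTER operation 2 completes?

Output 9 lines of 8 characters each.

Answer: RRRRRWWW
GBBBRWWW
RBBBRWWW
RRRRRWWW
RRRRRBRR
RRRRRRRR
RRRRRRRR
RRRRRRKK
RRRRRRKK

Derivation:
After op 1 paint(4,5,B):
RRRRRWWW
RBBBRWWW
RBBBRWWW
RRRRRWWW
RRRRRBRR
RRRRRRRR
RRRRRRRR
RRRRRRKK
RRRRRRKK
After op 2 paint(1,0,G):
RRRRRWWW
GBBBRWWW
RBBBRWWW
RRRRRWWW
RRRRRBRR
RRRRRRRR
RRRRRRRR
RRRRRRKK
RRRRRRKK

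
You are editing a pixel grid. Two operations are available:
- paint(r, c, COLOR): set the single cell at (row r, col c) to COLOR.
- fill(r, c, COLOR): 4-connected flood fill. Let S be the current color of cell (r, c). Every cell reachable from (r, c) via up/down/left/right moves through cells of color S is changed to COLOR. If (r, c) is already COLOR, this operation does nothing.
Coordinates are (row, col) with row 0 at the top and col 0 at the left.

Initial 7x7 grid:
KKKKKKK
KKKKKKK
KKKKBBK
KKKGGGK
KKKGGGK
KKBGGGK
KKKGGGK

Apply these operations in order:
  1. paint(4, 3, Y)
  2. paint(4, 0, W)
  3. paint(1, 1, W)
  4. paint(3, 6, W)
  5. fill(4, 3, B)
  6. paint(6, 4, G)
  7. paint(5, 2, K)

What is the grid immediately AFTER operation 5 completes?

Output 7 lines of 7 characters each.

After op 1 paint(4,3,Y):
KKKKKKK
KKKKKKK
KKKKBBK
KKKGGGK
KKKYGGK
KKBGGGK
KKKGGGK
After op 2 paint(4,0,W):
KKKKKKK
KKKKKKK
KKKKBBK
KKKGGGK
WKKYGGK
KKBGGGK
KKKGGGK
After op 3 paint(1,1,W):
KKKKKKK
KWKKKKK
KKKKBBK
KKKGGGK
WKKYGGK
KKBGGGK
KKKGGGK
After op 4 paint(3,6,W):
KKKKKKK
KWKKKKK
KKKKBBK
KKKGGGW
WKKYGGK
KKBGGGK
KKKGGGK
After op 5 fill(4,3,B) [1 cells changed]:
KKKKKKK
KWKKKKK
KKKKBBK
KKKGGGW
WKKBGGK
KKBGGGK
KKKGGGK

Answer: KKKKKKK
KWKKKKK
KKKKBBK
KKKGGGW
WKKBGGK
KKBGGGK
KKKGGGK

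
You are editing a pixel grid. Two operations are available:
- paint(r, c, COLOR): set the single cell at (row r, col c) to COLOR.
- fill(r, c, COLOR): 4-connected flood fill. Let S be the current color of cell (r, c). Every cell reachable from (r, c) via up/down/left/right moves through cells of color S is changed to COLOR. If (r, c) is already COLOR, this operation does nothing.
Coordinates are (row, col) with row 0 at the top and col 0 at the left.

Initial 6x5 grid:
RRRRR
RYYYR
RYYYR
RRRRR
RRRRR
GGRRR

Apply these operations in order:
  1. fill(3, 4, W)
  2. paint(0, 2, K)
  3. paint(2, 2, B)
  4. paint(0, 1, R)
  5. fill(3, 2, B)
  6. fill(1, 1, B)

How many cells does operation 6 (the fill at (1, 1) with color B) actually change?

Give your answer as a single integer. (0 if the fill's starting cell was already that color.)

After op 1 fill(3,4,W) [22 cells changed]:
WWWWW
WYYYW
WYYYW
WWWWW
WWWWW
GGWWW
After op 2 paint(0,2,K):
WWKWW
WYYYW
WYYYW
WWWWW
WWWWW
GGWWW
After op 3 paint(2,2,B):
WWKWW
WYYYW
WYBYW
WWWWW
WWWWW
GGWWW
After op 4 paint(0,1,R):
WRKWW
WYYYW
WYBYW
WWWWW
WWWWW
GGWWW
After op 5 fill(3,2,B) [20 cells changed]:
BRKBB
BYYYB
BYBYB
BBBBB
BBBBB
GGBBB
After op 6 fill(1,1,B) [5 cells changed]:
BRKBB
BBBBB
BBBBB
BBBBB
BBBBB
GGBBB

Answer: 5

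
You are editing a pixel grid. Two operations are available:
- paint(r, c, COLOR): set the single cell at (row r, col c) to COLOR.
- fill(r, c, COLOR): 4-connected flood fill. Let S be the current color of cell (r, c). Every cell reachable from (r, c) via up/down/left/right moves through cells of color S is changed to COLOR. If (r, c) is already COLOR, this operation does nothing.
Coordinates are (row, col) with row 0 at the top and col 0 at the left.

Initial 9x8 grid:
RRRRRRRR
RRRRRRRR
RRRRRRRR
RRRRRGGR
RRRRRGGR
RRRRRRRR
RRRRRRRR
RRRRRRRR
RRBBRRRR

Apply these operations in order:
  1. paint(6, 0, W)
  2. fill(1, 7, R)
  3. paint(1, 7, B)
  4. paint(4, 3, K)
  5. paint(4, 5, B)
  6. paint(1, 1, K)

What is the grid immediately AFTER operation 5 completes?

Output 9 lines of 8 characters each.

After op 1 paint(6,0,W):
RRRRRRRR
RRRRRRRR
RRRRRRRR
RRRRRGGR
RRRRRGGR
RRRRRRRR
WRRRRRRR
RRRRRRRR
RRBBRRRR
After op 2 fill(1,7,R) [0 cells changed]:
RRRRRRRR
RRRRRRRR
RRRRRRRR
RRRRRGGR
RRRRRGGR
RRRRRRRR
WRRRRRRR
RRRRRRRR
RRBBRRRR
After op 3 paint(1,7,B):
RRRRRRRR
RRRRRRRB
RRRRRRRR
RRRRRGGR
RRRRRGGR
RRRRRRRR
WRRRRRRR
RRRRRRRR
RRBBRRRR
After op 4 paint(4,3,K):
RRRRRRRR
RRRRRRRB
RRRRRRRR
RRRRRGGR
RRRKRGGR
RRRRRRRR
WRRRRRRR
RRRRRRRR
RRBBRRRR
After op 5 paint(4,5,B):
RRRRRRRR
RRRRRRRB
RRRRRRRR
RRRRRGGR
RRRKRBGR
RRRRRRRR
WRRRRRRR
RRRRRRRR
RRBBRRRR

Answer: RRRRRRRR
RRRRRRRB
RRRRRRRR
RRRRRGGR
RRRKRBGR
RRRRRRRR
WRRRRRRR
RRRRRRRR
RRBBRRRR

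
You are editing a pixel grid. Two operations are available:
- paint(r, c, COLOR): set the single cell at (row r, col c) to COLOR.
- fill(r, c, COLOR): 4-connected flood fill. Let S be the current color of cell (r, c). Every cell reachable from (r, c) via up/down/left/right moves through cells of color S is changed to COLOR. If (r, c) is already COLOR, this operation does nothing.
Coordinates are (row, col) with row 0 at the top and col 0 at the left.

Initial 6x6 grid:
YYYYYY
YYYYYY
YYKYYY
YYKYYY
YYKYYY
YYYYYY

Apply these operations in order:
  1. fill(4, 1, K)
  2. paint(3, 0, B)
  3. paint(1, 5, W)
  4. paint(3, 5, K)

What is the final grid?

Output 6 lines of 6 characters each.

Answer: KKKKKK
KKKKKW
KKKKKK
BKKKKK
KKKKKK
KKKKKK

Derivation:
After op 1 fill(4,1,K) [33 cells changed]:
KKKKKK
KKKKKK
KKKKKK
KKKKKK
KKKKKK
KKKKKK
After op 2 paint(3,0,B):
KKKKKK
KKKKKK
KKKKKK
BKKKKK
KKKKKK
KKKKKK
After op 3 paint(1,5,W):
KKKKKK
KKKKKW
KKKKKK
BKKKKK
KKKKKK
KKKKKK
After op 4 paint(3,5,K):
KKKKKK
KKKKKW
KKKKKK
BKKKKK
KKKKKK
KKKKKK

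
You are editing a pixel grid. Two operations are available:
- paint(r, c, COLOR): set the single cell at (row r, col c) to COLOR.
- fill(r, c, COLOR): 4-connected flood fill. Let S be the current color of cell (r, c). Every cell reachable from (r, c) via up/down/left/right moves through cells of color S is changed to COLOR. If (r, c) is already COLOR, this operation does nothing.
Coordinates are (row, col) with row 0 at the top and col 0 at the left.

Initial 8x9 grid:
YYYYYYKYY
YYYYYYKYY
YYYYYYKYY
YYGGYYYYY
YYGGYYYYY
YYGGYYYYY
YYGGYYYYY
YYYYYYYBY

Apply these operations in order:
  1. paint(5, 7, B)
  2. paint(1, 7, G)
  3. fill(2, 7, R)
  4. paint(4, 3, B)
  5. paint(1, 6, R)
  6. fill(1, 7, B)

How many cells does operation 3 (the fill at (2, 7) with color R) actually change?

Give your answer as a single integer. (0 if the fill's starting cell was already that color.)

After op 1 paint(5,7,B):
YYYYYYKYY
YYYYYYKYY
YYYYYYKYY
YYGGYYYYY
YYGGYYYYY
YYGGYYYBY
YYGGYYYYY
YYYYYYYBY
After op 2 paint(1,7,G):
YYYYYYKYY
YYYYYYKGY
YYYYYYKYY
YYGGYYYYY
YYGGYYYYY
YYGGYYYBY
YYGGYYYYY
YYYYYYYBY
After op 3 fill(2,7,R) [58 cells changed]:
RRRRRRKRR
RRRRRRKGR
RRRRRRKRR
RRGGRRRRR
RRGGRRRRR
RRGGRRRBR
RRGGRRRRR
RRRRRRRBR

Answer: 58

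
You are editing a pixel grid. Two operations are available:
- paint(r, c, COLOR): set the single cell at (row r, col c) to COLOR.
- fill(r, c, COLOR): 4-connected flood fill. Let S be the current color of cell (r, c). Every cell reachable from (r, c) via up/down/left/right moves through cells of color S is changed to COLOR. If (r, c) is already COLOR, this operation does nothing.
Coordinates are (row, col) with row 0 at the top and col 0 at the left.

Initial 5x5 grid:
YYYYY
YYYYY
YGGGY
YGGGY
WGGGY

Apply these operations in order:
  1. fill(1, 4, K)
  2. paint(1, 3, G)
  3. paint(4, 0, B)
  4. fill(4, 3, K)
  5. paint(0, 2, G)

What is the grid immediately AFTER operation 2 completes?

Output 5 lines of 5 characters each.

Answer: KKKKK
KKKGK
KGGGK
KGGGK
WGGGK

Derivation:
After op 1 fill(1,4,K) [15 cells changed]:
KKKKK
KKKKK
KGGGK
KGGGK
WGGGK
After op 2 paint(1,3,G):
KKKKK
KKKGK
KGGGK
KGGGK
WGGGK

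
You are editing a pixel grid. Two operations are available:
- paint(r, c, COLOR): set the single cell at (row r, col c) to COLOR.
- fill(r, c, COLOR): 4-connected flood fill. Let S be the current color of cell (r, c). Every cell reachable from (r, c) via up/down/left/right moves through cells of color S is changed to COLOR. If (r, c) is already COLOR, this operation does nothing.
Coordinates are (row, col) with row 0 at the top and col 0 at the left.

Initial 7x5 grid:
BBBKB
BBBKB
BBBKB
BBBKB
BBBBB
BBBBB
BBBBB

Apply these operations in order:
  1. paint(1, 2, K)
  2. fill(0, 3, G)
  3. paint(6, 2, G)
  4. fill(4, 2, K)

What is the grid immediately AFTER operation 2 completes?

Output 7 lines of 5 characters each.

After op 1 paint(1,2,K):
BBBKB
BBKKB
BBBKB
BBBKB
BBBBB
BBBBB
BBBBB
After op 2 fill(0,3,G) [5 cells changed]:
BBBGB
BBGGB
BBBGB
BBBGB
BBBBB
BBBBB
BBBBB

Answer: BBBGB
BBGGB
BBBGB
BBBGB
BBBBB
BBBBB
BBBBB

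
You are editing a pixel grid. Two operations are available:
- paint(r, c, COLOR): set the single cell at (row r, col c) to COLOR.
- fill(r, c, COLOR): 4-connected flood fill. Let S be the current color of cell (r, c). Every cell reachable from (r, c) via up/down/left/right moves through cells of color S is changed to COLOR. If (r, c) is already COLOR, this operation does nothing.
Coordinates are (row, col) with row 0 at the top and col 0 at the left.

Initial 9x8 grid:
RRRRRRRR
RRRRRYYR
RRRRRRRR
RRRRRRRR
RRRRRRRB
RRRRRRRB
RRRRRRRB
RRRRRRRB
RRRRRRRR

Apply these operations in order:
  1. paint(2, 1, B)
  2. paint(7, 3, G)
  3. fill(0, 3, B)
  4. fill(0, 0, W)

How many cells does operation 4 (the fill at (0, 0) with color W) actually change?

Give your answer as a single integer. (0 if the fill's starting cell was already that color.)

Answer: 69

Derivation:
After op 1 paint(2,1,B):
RRRRRRRR
RRRRRYYR
RBRRRRRR
RRRRRRRR
RRRRRRRB
RRRRRRRB
RRRRRRRB
RRRRRRRB
RRRRRRRR
After op 2 paint(7,3,G):
RRRRRRRR
RRRRRYYR
RBRRRRRR
RRRRRRRR
RRRRRRRB
RRRRRRRB
RRRRRRRB
RRRGRRRB
RRRRRRRR
After op 3 fill(0,3,B) [64 cells changed]:
BBBBBBBB
BBBBBYYB
BBBBBBBB
BBBBBBBB
BBBBBBBB
BBBBBBBB
BBBBBBBB
BBBGBBBB
BBBBBBBB
After op 4 fill(0,0,W) [69 cells changed]:
WWWWWWWW
WWWWWYYW
WWWWWWWW
WWWWWWWW
WWWWWWWW
WWWWWWWW
WWWWWWWW
WWWGWWWW
WWWWWWWW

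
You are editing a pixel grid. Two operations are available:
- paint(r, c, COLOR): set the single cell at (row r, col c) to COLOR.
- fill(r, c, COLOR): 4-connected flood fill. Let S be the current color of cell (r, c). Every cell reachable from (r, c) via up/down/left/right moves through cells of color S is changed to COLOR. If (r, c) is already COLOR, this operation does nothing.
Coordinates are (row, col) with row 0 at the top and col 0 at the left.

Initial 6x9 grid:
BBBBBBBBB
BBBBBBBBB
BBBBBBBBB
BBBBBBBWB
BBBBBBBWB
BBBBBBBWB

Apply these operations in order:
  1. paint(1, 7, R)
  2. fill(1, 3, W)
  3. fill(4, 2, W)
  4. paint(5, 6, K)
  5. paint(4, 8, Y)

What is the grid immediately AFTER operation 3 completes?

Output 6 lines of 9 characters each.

After op 1 paint(1,7,R):
BBBBBBBBB
BBBBBBBRB
BBBBBBBBB
BBBBBBBWB
BBBBBBBWB
BBBBBBBWB
After op 2 fill(1,3,W) [50 cells changed]:
WWWWWWWWW
WWWWWWWRW
WWWWWWWWW
WWWWWWWWW
WWWWWWWWW
WWWWWWWWW
After op 3 fill(4,2,W) [0 cells changed]:
WWWWWWWWW
WWWWWWWRW
WWWWWWWWW
WWWWWWWWW
WWWWWWWWW
WWWWWWWWW

Answer: WWWWWWWWW
WWWWWWWRW
WWWWWWWWW
WWWWWWWWW
WWWWWWWWW
WWWWWWWWW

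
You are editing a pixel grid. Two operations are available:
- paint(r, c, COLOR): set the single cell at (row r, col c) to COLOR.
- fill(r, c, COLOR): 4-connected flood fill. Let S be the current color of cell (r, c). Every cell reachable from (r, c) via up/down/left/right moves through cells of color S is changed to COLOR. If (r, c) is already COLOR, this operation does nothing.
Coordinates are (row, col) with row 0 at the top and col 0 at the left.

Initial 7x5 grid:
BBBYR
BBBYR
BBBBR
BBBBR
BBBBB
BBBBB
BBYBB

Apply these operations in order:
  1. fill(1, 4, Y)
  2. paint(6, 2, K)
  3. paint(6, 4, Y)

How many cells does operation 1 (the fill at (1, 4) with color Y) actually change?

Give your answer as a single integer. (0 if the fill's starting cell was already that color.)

Answer: 4

Derivation:
After op 1 fill(1,4,Y) [4 cells changed]:
BBBYY
BBBYY
BBBBY
BBBBY
BBBBB
BBBBB
BBYBB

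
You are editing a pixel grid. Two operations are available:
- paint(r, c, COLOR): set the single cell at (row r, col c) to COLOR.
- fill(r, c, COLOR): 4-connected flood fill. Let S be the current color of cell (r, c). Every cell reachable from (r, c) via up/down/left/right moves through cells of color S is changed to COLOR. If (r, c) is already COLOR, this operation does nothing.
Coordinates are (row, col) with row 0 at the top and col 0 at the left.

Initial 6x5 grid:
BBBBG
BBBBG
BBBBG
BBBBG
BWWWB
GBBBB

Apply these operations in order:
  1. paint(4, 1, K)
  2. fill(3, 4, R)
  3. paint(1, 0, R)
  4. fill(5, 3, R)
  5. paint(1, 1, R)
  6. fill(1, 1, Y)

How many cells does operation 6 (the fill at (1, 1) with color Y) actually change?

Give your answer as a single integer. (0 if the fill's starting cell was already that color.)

Answer: 2

Derivation:
After op 1 paint(4,1,K):
BBBBG
BBBBG
BBBBG
BBBBG
BKWWB
GBBBB
After op 2 fill(3,4,R) [4 cells changed]:
BBBBR
BBBBR
BBBBR
BBBBR
BKWWB
GBBBB
After op 3 paint(1,0,R):
BBBBR
RBBBR
BBBBR
BBBBR
BKWWB
GBBBB
After op 4 fill(5,3,R) [5 cells changed]:
BBBBR
RBBBR
BBBBR
BBBBR
BKWWR
GRRRR
After op 5 paint(1,1,R):
BBBBR
RRBBR
BBBBR
BBBBR
BKWWR
GRRRR
After op 6 fill(1,1,Y) [2 cells changed]:
BBBBR
YYBBR
BBBBR
BBBBR
BKWWR
GRRRR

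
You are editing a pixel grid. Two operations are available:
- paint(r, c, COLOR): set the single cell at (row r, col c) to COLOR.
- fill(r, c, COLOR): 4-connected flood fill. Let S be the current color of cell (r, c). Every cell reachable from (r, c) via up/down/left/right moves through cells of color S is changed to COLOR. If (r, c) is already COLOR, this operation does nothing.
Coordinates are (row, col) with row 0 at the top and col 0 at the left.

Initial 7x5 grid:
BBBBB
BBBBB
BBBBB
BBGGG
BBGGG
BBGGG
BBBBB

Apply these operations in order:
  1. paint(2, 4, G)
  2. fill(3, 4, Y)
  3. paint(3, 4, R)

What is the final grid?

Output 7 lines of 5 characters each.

After op 1 paint(2,4,G):
BBBBB
BBBBB
BBBBG
BBGGG
BBGGG
BBGGG
BBBBB
After op 2 fill(3,4,Y) [10 cells changed]:
BBBBB
BBBBB
BBBBY
BBYYY
BBYYY
BBYYY
BBBBB
After op 3 paint(3,4,R):
BBBBB
BBBBB
BBBBY
BBYYR
BBYYY
BBYYY
BBBBB

Answer: BBBBB
BBBBB
BBBBY
BBYYR
BBYYY
BBYYY
BBBBB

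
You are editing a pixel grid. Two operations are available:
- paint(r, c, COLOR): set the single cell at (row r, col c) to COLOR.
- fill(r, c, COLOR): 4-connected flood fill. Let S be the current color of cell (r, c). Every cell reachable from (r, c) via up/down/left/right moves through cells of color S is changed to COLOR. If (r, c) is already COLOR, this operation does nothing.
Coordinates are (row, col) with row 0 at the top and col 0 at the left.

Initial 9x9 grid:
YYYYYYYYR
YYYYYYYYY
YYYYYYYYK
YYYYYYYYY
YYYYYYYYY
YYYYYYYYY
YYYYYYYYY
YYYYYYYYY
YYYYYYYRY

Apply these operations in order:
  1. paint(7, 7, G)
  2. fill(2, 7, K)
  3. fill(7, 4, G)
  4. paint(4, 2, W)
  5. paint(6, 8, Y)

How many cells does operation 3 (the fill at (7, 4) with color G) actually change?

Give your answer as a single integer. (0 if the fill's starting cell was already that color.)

Answer: 78

Derivation:
After op 1 paint(7,7,G):
YYYYYYYYR
YYYYYYYYY
YYYYYYYYK
YYYYYYYYY
YYYYYYYYY
YYYYYYYYY
YYYYYYYYY
YYYYYYYGY
YYYYYYYRY
After op 2 fill(2,7,K) [77 cells changed]:
KKKKKKKKR
KKKKKKKKK
KKKKKKKKK
KKKKKKKKK
KKKKKKKKK
KKKKKKKKK
KKKKKKKKK
KKKKKKKGK
KKKKKKKRK
After op 3 fill(7,4,G) [78 cells changed]:
GGGGGGGGR
GGGGGGGGG
GGGGGGGGG
GGGGGGGGG
GGGGGGGGG
GGGGGGGGG
GGGGGGGGG
GGGGGGGGG
GGGGGGGRG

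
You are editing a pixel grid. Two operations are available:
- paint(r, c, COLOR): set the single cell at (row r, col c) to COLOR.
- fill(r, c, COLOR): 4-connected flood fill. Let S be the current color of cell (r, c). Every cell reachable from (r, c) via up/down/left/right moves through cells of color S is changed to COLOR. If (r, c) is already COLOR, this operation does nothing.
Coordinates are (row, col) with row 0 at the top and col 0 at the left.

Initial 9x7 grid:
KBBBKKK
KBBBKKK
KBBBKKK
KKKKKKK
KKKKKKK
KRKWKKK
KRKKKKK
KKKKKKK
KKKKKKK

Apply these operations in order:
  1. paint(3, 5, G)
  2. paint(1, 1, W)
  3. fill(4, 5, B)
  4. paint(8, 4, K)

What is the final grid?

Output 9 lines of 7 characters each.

After op 1 paint(3,5,G):
KBBBKKK
KBBBKKK
KBBBKKK
KKKKKGK
KKKKKKK
KRKWKKK
KRKKKKK
KKKKKKK
KKKKKKK
After op 2 paint(1,1,W):
KBBBKKK
KWBBKKK
KBBBKKK
KKKKKGK
KKKKKKK
KRKWKKK
KRKKKKK
KKKKKKK
KKKKKKK
After op 3 fill(4,5,B) [50 cells changed]:
BBBBBBB
BWBBBBB
BBBBBBB
BBBBBGB
BBBBBBB
BRBWBBB
BRBBBBB
BBBBBBB
BBBBBBB
After op 4 paint(8,4,K):
BBBBBBB
BWBBBBB
BBBBBBB
BBBBBGB
BBBBBBB
BRBWBBB
BRBBBBB
BBBBBBB
BBBBKBB

Answer: BBBBBBB
BWBBBBB
BBBBBBB
BBBBBGB
BBBBBBB
BRBWBBB
BRBBBBB
BBBBBBB
BBBBKBB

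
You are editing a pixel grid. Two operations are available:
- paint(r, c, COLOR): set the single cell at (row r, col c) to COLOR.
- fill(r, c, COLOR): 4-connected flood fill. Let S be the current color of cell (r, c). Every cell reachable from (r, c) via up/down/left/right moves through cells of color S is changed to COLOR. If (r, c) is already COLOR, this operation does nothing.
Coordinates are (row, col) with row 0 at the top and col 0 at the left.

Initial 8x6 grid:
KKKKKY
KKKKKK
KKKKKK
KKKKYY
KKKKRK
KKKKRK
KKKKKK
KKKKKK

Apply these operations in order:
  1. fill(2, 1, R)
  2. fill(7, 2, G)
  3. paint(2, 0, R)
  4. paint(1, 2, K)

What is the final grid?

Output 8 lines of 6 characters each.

Answer: GGGGGY
GGKGGG
RGGGGG
GGGGYY
GGGGGG
GGGGGG
GGGGGG
GGGGGG

Derivation:
After op 1 fill(2,1,R) [43 cells changed]:
RRRRRY
RRRRRR
RRRRRR
RRRRYY
RRRRRR
RRRRRR
RRRRRR
RRRRRR
After op 2 fill(7,2,G) [45 cells changed]:
GGGGGY
GGGGGG
GGGGGG
GGGGYY
GGGGGG
GGGGGG
GGGGGG
GGGGGG
After op 3 paint(2,0,R):
GGGGGY
GGGGGG
RGGGGG
GGGGYY
GGGGGG
GGGGGG
GGGGGG
GGGGGG
After op 4 paint(1,2,K):
GGGGGY
GGKGGG
RGGGGG
GGGGYY
GGGGGG
GGGGGG
GGGGGG
GGGGGG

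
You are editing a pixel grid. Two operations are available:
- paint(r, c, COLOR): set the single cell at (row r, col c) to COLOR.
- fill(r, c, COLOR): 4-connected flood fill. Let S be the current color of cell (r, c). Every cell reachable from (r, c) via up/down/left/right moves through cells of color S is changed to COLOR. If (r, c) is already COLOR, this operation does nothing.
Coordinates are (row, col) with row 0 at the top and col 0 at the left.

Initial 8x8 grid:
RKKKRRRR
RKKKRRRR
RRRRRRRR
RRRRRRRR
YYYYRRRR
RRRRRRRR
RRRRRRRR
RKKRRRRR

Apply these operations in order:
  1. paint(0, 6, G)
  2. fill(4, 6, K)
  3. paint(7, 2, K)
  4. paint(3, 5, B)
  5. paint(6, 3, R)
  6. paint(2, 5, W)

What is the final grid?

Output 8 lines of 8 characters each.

After op 1 paint(0,6,G):
RKKKRRGR
RKKKRRRR
RRRRRRRR
RRRRRRRR
YYYYRRRR
RRRRRRRR
RRRRRRRR
RKKRRRRR
After op 2 fill(4,6,K) [51 cells changed]:
KKKKKKGK
KKKKKKKK
KKKKKKKK
KKKKKKKK
YYYYKKKK
KKKKKKKK
KKKKKKKK
KKKKKKKK
After op 3 paint(7,2,K):
KKKKKKGK
KKKKKKKK
KKKKKKKK
KKKKKKKK
YYYYKKKK
KKKKKKKK
KKKKKKKK
KKKKKKKK
After op 4 paint(3,5,B):
KKKKKKGK
KKKKKKKK
KKKKKKKK
KKKKKBKK
YYYYKKKK
KKKKKKKK
KKKKKKKK
KKKKKKKK
After op 5 paint(6,3,R):
KKKKKKGK
KKKKKKKK
KKKKKKKK
KKKKKBKK
YYYYKKKK
KKKKKKKK
KKKRKKKK
KKKKKKKK
After op 6 paint(2,5,W):
KKKKKKGK
KKKKKKKK
KKKKKWKK
KKKKKBKK
YYYYKKKK
KKKKKKKK
KKKRKKKK
KKKKKKKK

Answer: KKKKKKGK
KKKKKKKK
KKKKKWKK
KKKKKBKK
YYYYKKKK
KKKKKKKK
KKKRKKKK
KKKKKKKK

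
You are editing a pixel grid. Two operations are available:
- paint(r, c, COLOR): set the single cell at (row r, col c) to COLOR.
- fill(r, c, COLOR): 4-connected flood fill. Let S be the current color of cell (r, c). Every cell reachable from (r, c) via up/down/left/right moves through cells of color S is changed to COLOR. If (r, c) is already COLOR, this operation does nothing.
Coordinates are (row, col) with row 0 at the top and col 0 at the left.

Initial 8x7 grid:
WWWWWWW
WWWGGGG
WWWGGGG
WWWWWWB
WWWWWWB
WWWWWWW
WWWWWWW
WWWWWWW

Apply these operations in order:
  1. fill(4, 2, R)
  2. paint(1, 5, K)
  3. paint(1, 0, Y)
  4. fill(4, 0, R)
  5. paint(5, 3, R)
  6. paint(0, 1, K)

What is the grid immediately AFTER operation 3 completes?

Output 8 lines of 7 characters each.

After op 1 fill(4,2,R) [46 cells changed]:
RRRRRRR
RRRGGGG
RRRGGGG
RRRRRRB
RRRRRRB
RRRRRRR
RRRRRRR
RRRRRRR
After op 2 paint(1,5,K):
RRRRRRR
RRRGGKG
RRRGGGG
RRRRRRB
RRRRRRB
RRRRRRR
RRRRRRR
RRRRRRR
After op 3 paint(1,0,Y):
RRRRRRR
YRRGGKG
RRRGGGG
RRRRRRB
RRRRRRB
RRRRRRR
RRRRRRR
RRRRRRR

Answer: RRRRRRR
YRRGGKG
RRRGGGG
RRRRRRB
RRRRRRB
RRRRRRR
RRRRRRR
RRRRRRR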